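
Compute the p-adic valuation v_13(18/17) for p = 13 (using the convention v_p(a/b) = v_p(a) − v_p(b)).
v_13(18/17) = 0

Factor powers of 13 from the numerator and denominator of the reduced fraction: 18 = 13^0 · 18 and 17 = 13^0 · 17. Apply v_p(a/b) = v_p(a) − v_p(b): v_13(18/17) = 0 − 0 = 0.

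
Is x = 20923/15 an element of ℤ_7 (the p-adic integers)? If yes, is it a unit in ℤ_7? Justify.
x ∈ ℤ_7 but not a unit; v_7(x) = 3 > 0

ℤ_7 = {x ∈ ℚ_7 : v_7(x) ≥ 0} and ℤ_7^× = {x ∈ ℤ_7 : v_7(x) = 0}. Here v_7(20923/15) = v_7(num) − v_7(den) = 3; compare against these criteria.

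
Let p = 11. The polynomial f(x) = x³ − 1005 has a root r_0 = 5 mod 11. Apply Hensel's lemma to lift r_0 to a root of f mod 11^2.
r_1 = 49 (mod 121)

Hensel: r_{i+1} = r_i − f(r_i)/f′(r_i) mod 11^{i+2}, where f′(x) = 3x². Iterate:
  r_0 = 5 (mod 11)
  r_1 = 49 (mod 121)
Final: r = 49 with f(r) ≡ 0 mod 11^2.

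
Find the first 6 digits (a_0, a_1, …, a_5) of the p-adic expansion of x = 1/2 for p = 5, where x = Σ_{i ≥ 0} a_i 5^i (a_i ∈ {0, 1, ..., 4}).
(a_0, …, a_5) = (3, 2, 2, 2, 2, 2)

v_5(1/2) = 0 (numerator and denominator both coprime to 5), so x ∈ ℤ_5^×. Compute digits iteratively via a_i = x_i mod 5, x_{i+1} = (x_i − a_i)/5, with x_0 = x:
  x_0 = 1/2;  a_0 = 3;  x_1 = (x_0 − 3)/5 = -1/2
  x_1 = -1/2;  a_1 = 2;  x_2 = (x_1 − 2)/5 = -1/2
  x_2 = -1/2;  a_2 = 2;  x_3 = (x_2 − 2)/5 = -1/2
  x_3 = -1/2;  a_3 = 2;  x_4 = (x_3 − 2)/5 = -1/2
  x_4 = -1/2;  a_4 = 2;  x_5 = (x_4 − 2)/5 = -1/2
  x_5 = -1/2;  a_5 = 2;  x_6 = (x_5 − 2)/5 = -1/2
Digits: (3, 2, 2, 2, 2, 2).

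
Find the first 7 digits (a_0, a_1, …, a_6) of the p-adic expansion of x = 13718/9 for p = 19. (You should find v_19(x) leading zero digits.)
(a_0, …, a_6) = (0, 0, 0, 15, 14, 14, 14)

v_19(13718/9) = 3, so a_0 = ... = a_2 = 0. Factor out: x = 19^3 · u with u = 2/9 a unit in ℤ_19. Expand u iteratively via a_{v+i} = u_i mod 19, u_{i+1} = (u_i − a_{v+i})/19:
  u_0 = 2/9;  a_3 = 15;  u_1 = (u_0 − 15)/19 = -7/9
  u_1 = -7/9;  a_4 = 14;  u_2 = (u_1 − 14)/19 = -7/9
  u_2 = -7/9;  a_5 = 14;  u_3 = (u_2 − 14)/19 = -7/9
  u_3 = -7/9;  a_6 = 14;  u_4 = (u_3 − 14)/19 = -7/9
Digits: (0, 0, 0, 15, 14, 14, 14).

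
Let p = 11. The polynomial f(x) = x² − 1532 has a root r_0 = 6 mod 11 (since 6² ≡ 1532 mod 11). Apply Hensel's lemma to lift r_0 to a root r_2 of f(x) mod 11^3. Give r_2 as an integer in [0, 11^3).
r_2 = 413 (mod 1331)

Hensel's recurrence: r_{i+1} = r_i − f(r_i)·(f′(r_i))^{-1} mod 11^{i+2}, with f′(x) = 2x. Iterate:
  r_0 = 6 (mod 11)
  r_1 = 50 (mod 121)
  r_2 = 413 (mod 1331)
Final: r_2 = 413, and one checks f(r_2) ≡ 0 mod 11^3.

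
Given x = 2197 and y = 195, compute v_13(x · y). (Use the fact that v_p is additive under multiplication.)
v_13(428415) = 4

v_p(x) = 3 (factor: 2197 = 13^3 · 1); v_p(y) = 1 (factor: 195 = 13^1 · 15). Additivity: v_p(xy) = v_p(x) + v_p(y) = 3 + 1 = 4. (Direct check: xy = 428415 = 13^4 · (15).)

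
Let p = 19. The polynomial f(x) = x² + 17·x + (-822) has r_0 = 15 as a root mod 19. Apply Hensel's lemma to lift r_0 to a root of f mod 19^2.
r_1 = 53 (mod 361)

Hensel: r_{i+1} = r_i − f(r_i)·(f′(r_i))^{-1} mod 19^{i+2}, f′(x) = 2x + 17. Iterate:
  r_0 = 15 (mod 19)
  r_1 = 53 (mod 361)
Final: r = 53 satisfies f(r) ≡ 0 mod 19^2.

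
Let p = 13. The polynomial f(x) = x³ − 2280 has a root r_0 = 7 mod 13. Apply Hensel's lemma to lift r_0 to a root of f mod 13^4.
r_3 = 5350 (mod 28561)

Hensel: r_{i+1} = r_i − f(r_i)/f′(r_i) mod 13^{i+2}, where f′(x) = 3x². Iterate:
  r_0 = 7 (mod 13)
  r_1 = 111 (mod 169)
  r_2 = 956 (mod 2197)
  r_3 = 5350 (mod 28561)
Final: r = 5350 with f(r) ≡ 0 mod 13^4.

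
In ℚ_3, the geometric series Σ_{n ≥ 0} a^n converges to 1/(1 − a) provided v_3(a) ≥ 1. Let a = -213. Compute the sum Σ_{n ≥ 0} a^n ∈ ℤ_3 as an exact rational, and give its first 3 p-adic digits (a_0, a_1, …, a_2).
Σ a^n = 1/(1 − a) = 1/214;  first 3 digits = (1, 1, 1)

v_3(a) = 1 ≥ 1, so the series converges in ℤ_3 to 1/(1 − a) = 1/(1 − (-213)) = 1/214. Expand this rational in ℤ_3: compute digits iteratively via d_i = x_i mod 3, x_{i+1} = (x_i − d_i)/3. The first 3 digits are (1, 1, 1).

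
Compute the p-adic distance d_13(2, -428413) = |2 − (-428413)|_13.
d_13(2, -428413) = 1/28561

Step 1 — x − y = 2 − (-428413) = 428415. Step 2 — v_13(428415) = 4 (factor: 428415 = (13^4 · 15); the sign does not affect v_p). Step 3 — |x − y|_13 = 13^{-4} = 1/28561.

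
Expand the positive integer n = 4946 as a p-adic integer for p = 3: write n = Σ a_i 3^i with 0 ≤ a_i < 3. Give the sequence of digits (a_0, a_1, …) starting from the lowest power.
(a_0, a_1, …) = (2, 1, 0, 0, 1, 2, 0, 2)

Repeated division by 3 gives the digits low-to-high: 4946 = 2 + 1·3^1 + 1·3^4 + 2·3^5 + 2·3^7. Digit sequence: (2, 1, 0, 0, 1, 2, 0, 2).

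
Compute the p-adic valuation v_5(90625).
v_5(90625) = 5

v_5(n) is the largest exponent k such that 5^k divides n. Factor out: 90625 = 5^5 · 29. (Sign doesn't affect v_p.) So v_5(90625) = 5.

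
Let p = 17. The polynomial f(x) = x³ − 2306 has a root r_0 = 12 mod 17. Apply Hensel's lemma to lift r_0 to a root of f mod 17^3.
r_2 = 2902 (mod 4913)

Hensel: r_{i+1} = r_i − f(r_i)/f′(r_i) mod 17^{i+2}, where f′(x) = 3x². Iterate:
  r_0 = 12 (mod 17)
  r_1 = 12 (mod 289)
  r_2 = 2902 (mod 4913)
Final: r = 2902 with f(r) ≡ 0 mod 17^3.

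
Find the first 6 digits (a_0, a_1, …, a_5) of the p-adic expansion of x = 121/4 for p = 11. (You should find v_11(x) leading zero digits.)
(a_0, …, a_5) = (0, 0, 3, 8, 2, 8)

v_11(121/4) = 2, so a_0 = ... = a_1 = 0. Factor out: x = 11^2 · u with u = 1/4 a unit in ℤ_11. Expand u iteratively via a_{v+i} = u_i mod 11, u_{i+1} = (u_i − a_{v+i})/11:
  u_0 = 1/4;  a_2 = 3;  u_1 = (u_0 − 3)/11 = -1/4
  u_1 = -1/4;  a_3 = 8;  u_2 = (u_1 − 8)/11 = -3/4
  u_2 = -3/4;  a_4 = 2;  u_3 = (u_2 − 2)/11 = -1/4
  u_3 = -1/4;  a_5 = 8;  u_4 = (u_3 − 8)/11 = -3/4
Digits: (0, 0, 3, 8, 2, 8).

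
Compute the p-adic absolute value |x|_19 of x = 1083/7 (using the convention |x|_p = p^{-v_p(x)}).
|1083/7|_19 = 1/361

Step 1 — compute v_19(x) by factoring powers of 19 out of the numerator and denominator: v_19(1083/7) = 2. Step 2 — apply |x|_p = p^{-v_p(x)} = 19^{-2} = 1/361.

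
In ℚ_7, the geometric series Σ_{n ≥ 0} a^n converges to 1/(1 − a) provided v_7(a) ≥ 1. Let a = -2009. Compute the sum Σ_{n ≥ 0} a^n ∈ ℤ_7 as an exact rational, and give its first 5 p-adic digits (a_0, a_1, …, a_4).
Σ a^n = 1/(1 − a) = 1/2010;  first 5 digits = (1, 0, 1, 1, 0)

v_7(a) = 2 ≥ 1, so the series converges in ℤ_7 to 1/(1 − a) = 1/(1 − (-2009)) = 1/2010. Expand this rational in ℤ_7: compute digits iteratively via d_i = x_i mod 7, x_{i+1} = (x_i − d_i)/7. The first 5 digits are (1, 0, 1, 1, 0).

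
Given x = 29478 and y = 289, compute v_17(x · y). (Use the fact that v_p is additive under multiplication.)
v_17(8519142) = 5

v_p(x) = 3 (factor: 29478 = 17^3 · 6); v_p(y) = 2 (factor: 289 = 17^2 · 1). Additivity: v_p(xy) = v_p(x) + v_p(y) = 3 + 2 = 5. (Direct check: xy = 8519142 = 17^5 · (6).)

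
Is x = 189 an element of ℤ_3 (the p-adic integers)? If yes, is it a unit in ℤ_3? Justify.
x ∈ ℤ_3 but not a unit; v_3(x) = 3 > 0

ℤ_3 = {x ∈ ℚ_3 : v_3(x) ≥ 0} and ℤ_3^× = {x ∈ ℤ_3 : v_3(x) = 0}. Here v_3(189) = v_3(num) − v_3(den) = 3; compare against these criteria.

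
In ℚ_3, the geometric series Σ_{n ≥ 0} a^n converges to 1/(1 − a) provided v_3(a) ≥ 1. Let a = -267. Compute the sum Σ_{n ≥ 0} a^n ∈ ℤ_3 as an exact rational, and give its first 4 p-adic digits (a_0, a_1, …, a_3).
Σ a^n = 1/(1 − a) = 1/268;  first 4 digits = (1, 1, 1, 0)

v_3(a) = 1 ≥ 1, so the series converges in ℤ_3 to 1/(1 − a) = 1/(1 − (-267)) = 1/268. Expand this rational in ℤ_3: compute digits iteratively via d_i = x_i mod 3, x_{i+1} = (x_i − d_i)/3. The first 4 digits are (1, 1, 1, 0).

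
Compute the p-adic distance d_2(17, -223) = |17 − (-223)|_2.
d_2(17, -223) = 1/16

Step 1 — x − y = 17 − (-223) = 240. Step 2 — v_2(240) = 4 (factor: 240 = (2^4 · 15); the sign does not affect v_p). Step 3 — |x − y|_2 = 2^{-4} = 1/16.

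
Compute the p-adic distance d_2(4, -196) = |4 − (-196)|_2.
d_2(4, -196) = 1/8

Step 1 — x − y = 4 − (-196) = 200. Step 2 — v_2(200) = 3 (factor: 200 = (2^3 · 25); the sign does not affect v_p). Step 3 — |x − y|_2 = 2^{-3} = 1/8.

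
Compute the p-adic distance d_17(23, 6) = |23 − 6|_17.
d_17(23, 6) = 1/17

Step 1 — x − y = 23 − 6 = 17. Step 2 — v_17(17) = 1 (factor: 17 = (17^1 · 1); the sign does not affect v_p). Step 3 — |x − y|_17 = 17^{-1} = 1/17.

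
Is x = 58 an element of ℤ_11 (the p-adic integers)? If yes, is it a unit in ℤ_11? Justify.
x ∈ ℤ_11^× (unit); v_11(x) = 0

ℤ_11 = {x ∈ ℚ_11 : v_11(x) ≥ 0} and ℤ_11^× = {x ∈ ℤ_11 : v_11(x) = 0}. Here v_11(58) = v_11(num) − v_11(den) = 0; compare against these criteria.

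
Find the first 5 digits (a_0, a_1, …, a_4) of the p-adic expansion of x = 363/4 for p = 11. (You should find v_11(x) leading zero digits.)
(a_0, …, a_4) = (0, 0, 9, 2, 8)

v_11(363/4) = 2, so a_0 = ... = a_1 = 0. Factor out: x = 11^2 · u with u = 3/4 a unit in ℤ_11. Expand u iteratively via a_{v+i} = u_i mod 11, u_{i+1} = (u_i − a_{v+i})/11:
  u_0 = 3/4;  a_2 = 9;  u_1 = (u_0 − 9)/11 = -3/4
  u_1 = -3/4;  a_3 = 2;  u_2 = (u_1 − 2)/11 = -1/4
  u_2 = -1/4;  a_4 = 8;  u_3 = (u_2 − 8)/11 = -3/4
Digits: (0, 0, 9, 2, 8).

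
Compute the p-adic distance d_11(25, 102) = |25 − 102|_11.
d_11(25, 102) = 1/11

Step 1 — x − y = 25 − 102 = -77. Step 2 — v_11(-77) = 1 (factor: -77 = −(11^1 · 7); the sign does not affect v_p). Step 3 — |x − y|_11 = 11^{-1} = 1/11.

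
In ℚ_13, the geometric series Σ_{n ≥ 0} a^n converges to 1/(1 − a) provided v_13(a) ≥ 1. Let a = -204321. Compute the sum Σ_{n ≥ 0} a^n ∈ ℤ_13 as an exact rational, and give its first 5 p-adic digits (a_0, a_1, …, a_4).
Σ a^n = 1/(1 − a) = 1/204322;  first 5 digits = (1, 0, 0, 11, 5)

v_13(a) = 3 ≥ 1, so the series converges in ℤ_13 to 1/(1 − a) = 1/(1 − (-204321)) = 1/204322. Expand this rational in ℤ_13: compute digits iteratively via d_i = x_i mod 13, x_{i+1} = (x_i − d_i)/13. The first 5 digits are (1, 0, 0, 11, 5).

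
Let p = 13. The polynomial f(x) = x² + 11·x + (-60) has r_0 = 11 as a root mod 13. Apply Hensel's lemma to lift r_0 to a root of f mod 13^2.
r_1 = 154 (mod 169)

Hensel: r_{i+1} = r_i − f(r_i)·(f′(r_i))^{-1} mod 13^{i+2}, f′(x) = 2x + 11. Iterate:
  r_0 = 11 (mod 13)
  r_1 = 154 (mod 169)
Final: r = 154 satisfies f(r) ≡ 0 mod 13^2.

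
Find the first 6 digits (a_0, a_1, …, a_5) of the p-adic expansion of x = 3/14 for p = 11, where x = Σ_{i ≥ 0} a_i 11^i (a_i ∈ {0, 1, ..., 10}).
(a_0, …, a_5) = (1, 7, 8, 0, 7, 8)

v_11(3/14) = 0 (numerator and denominator both coprime to 11), so x ∈ ℤ_11^×. Compute digits iteratively via a_i = x_i mod 11, x_{i+1} = (x_i − a_i)/11, with x_0 = x:
  x_0 = 3/14;  a_0 = 1;  x_1 = (x_0 − 1)/11 = -1/14
  x_1 = -1/14;  a_1 = 7;  x_2 = (x_1 − 7)/11 = -9/14
  x_2 = -9/14;  a_2 = 8;  x_3 = (x_2 − 8)/11 = -11/14
  x_3 = -11/14;  a_3 = 0;  x_4 = (x_3 − 0)/11 = -1/14
  x_4 = -1/14;  a_4 = 7;  x_5 = (x_4 − 7)/11 = -9/14
  x_5 = -9/14;  a_5 = 8;  x_6 = (x_5 − 8)/11 = -11/14
Digits: (1, 7, 8, 0, 7, 8).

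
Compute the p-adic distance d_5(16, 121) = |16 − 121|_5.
d_5(16, 121) = 1/5

Step 1 — x − y = 16 − 121 = -105. Step 2 — v_5(-105) = 1 (factor: -105 = −(5^1 · 21); the sign does not affect v_p). Step 3 — |x − y|_5 = 5^{-1} = 1/5.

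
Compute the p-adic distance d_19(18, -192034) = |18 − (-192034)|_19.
d_19(18, -192034) = 1/6859

Step 1 — x − y = 18 − (-192034) = 192052. Step 2 — v_19(192052) = 3 (factor: 192052 = (19^3 · 28); the sign does not affect v_p). Step 3 — |x − y|_19 = 19^{-3} = 1/6859.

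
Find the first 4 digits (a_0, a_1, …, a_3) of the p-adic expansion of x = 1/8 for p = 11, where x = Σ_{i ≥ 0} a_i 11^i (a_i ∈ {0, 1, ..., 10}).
(a_0, …, a_3) = (7, 9, 6, 9)

v_11(1/8) = 0 (numerator and denominator both coprime to 11), so x ∈ ℤ_11^×. Compute digits iteratively via a_i = x_i mod 11, x_{i+1} = (x_i − a_i)/11, with x_0 = x:
  x_0 = 1/8;  a_0 = 7;  x_1 = (x_0 − 7)/11 = -5/8
  x_1 = -5/8;  a_1 = 9;  x_2 = (x_1 − 9)/11 = -7/8
  x_2 = -7/8;  a_2 = 6;  x_3 = (x_2 − 6)/11 = -5/8
  x_3 = -5/8;  a_3 = 9;  x_4 = (x_3 − 9)/11 = -7/8
Digits: (7, 9, 6, 9).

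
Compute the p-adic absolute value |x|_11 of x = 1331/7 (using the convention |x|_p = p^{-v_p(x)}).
|1331/7|_11 = 1/1331

Step 1 — compute v_11(x) by factoring powers of 11 out of the numerator and denominator: v_11(1331/7) = 3. Step 2 — apply |x|_p = p^{-v_p(x)} = 11^{-3} = 1/1331.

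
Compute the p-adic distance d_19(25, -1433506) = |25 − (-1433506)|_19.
d_19(25, -1433506) = 1/130321

Step 1 — x − y = 25 − (-1433506) = 1433531. Step 2 — v_19(1433531) = 4 (factor: 1433531 = (19^4 · 11); the sign does not affect v_p). Step 3 — |x − y|_19 = 19^{-4} = 1/130321.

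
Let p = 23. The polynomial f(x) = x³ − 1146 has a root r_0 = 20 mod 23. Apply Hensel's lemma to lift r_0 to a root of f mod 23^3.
r_2 = 5977 (mod 12167)

Hensel: r_{i+1} = r_i − f(r_i)/f′(r_i) mod 23^{i+2}, where f′(x) = 3x². Iterate:
  r_0 = 20 (mod 23)
  r_1 = 158 (mod 529)
  r_2 = 5977 (mod 12167)
Final: r = 5977 with f(r) ≡ 0 mod 23^3.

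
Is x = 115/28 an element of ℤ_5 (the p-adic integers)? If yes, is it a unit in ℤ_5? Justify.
x ∈ ℤ_5 but not a unit; v_5(x) = 1 > 0

ℤ_5 = {x ∈ ℚ_5 : v_5(x) ≥ 0} and ℤ_5^× = {x ∈ ℤ_5 : v_5(x) = 0}. Here v_5(115/28) = v_5(num) − v_5(den) = 1; compare against these criteria.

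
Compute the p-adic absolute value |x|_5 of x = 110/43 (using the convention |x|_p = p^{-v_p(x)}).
|110/43|_5 = 1/5

Step 1 — compute v_5(x) by factoring powers of 5 out of the numerator and denominator: v_5(110/43) = 1. Step 2 — apply |x|_p = p^{-v_p(x)} = 5^{-1} = 1/5.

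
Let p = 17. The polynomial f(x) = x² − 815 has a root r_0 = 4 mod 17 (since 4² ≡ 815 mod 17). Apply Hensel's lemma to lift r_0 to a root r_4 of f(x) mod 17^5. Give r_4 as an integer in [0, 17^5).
r_4 = 1069440 (mod 1419857)

Hensel's recurrence: r_{i+1} = r_i − f(r_i)·(f′(r_i))^{-1} mod 17^{i+2}, with f′(x) = 2x. Iterate:
  r_0 = 4 (mod 17)
  r_1 = 140 (mod 289)
  r_2 = 3319 (mod 4913)
  r_3 = 67188 (mod 83521)
  r_4 = 1069440 (mod 1419857)
Final: r_4 = 1069440, and one checks f(r_4) ≡ 0 mod 17^5.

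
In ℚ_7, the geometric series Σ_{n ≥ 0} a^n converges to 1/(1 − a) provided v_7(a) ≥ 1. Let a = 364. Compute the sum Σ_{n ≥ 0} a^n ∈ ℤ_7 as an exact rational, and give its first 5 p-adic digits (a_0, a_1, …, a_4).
Σ a^n = 1/(1 − a) = -1/363;  first 5 digits = (1, 3, 2, 1, 0)

v_7(a) = 1 ≥ 1, so the series converges in ℤ_7 to 1/(1 − a) = 1/(1 − 364) = -1/363. Expand this rational in ℤ_7: compute digits iteratively via d_i = x_i mod 7, x_{i+1} = (x_i − d_i)/7. The first 5 digits are (1, 3, 2, 1, 0).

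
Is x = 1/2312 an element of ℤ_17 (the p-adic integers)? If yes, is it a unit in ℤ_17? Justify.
x ∉ ℤ_17 (v_17(x) = -2 < 0)

ℤ_17 = {x ∈ ℚ_17 : v_17(x) ≥ 0} and ℤ_17^× = {x ∈ ℤ_17 : v_17(x) = 0}. Here v_17(1/2312) = v_17(num) − v_17(den) = -2; compare against these criteria.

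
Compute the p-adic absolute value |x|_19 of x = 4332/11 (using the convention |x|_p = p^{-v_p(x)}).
|4332/11|_19 = 1/361

Step 1 — compute v_19(x) by factoring powers of 19 out of the numerator and denominator: v_19(4332/11) = 2. Step 2 — apply |x|_p = p^{-v_p(x)} = 19^{-2} = 1/361.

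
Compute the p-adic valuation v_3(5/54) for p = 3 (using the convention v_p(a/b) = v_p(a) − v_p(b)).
v_3(5/54) = -3

Factor powers of 3 from the numerator and denominator of the reduced fraction: 5 = 3^0 · 5 and 54 = 3^3 · 2. Apply v_p(a/b) = v_p(a) − v_p(b): v_3(5/54) = 0 − 3 = -3.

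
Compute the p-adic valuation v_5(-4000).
v_5(-4000) = 3

v_5(n) is the largest exponent k such that 5^k divides n. Factor out: -4000 = -5^3 · 32. (Sign doesn't affect v_p.) So v_5(-4000) = 3.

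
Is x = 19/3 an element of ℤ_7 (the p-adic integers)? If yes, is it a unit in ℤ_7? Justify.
x ∈ ℤ_7^× (unit); v_7(x) = 0

ℤ_7 = {x ∈ ℚ_7 : v_7(x) ≥ 0} and ℤ_7^× = {x ∈ ℤ_7 : v_7(x) = 0}. Here v_7(19/3) = v_7(num) − v_7(den) = 0; compare against these criteria.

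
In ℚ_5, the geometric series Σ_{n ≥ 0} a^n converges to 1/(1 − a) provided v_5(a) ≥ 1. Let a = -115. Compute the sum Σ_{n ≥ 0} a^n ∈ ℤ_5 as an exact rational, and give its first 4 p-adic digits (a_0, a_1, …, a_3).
Σ a^n = 1/(1 − a) = 1/116;  first 4 digits = (1, 2, 4, 2)

v_5(a) = 1 ≥ 1, so the series converges in ℤ_5 to 1/(1 − a) = 1/(1 − (-115)) = 1/116. Expand this rational in ℤ_5: compute digits iteratively via d_i = x_i mod 5, x_{i+1} = (x_i − d_i)/5. The first 4 digits are (1, 2, 4, 2).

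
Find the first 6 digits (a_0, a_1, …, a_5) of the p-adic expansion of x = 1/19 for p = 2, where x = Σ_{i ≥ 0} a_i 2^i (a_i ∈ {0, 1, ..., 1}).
(a_0, …, a_5) = (1, 1, 0, 1, 1, 0)

v_2(1/19) = 0 (numerator and denominator both coprime to 2), so x ∈ ℤ_2^×. Compute digits iteratively via a_i = x_i mod 2, x_{i+1} = (x_i − a_i)/2, with x_0 = x:
  x_0 = 1/19;  a_0 = 1;  x_1 = (x_0 − 1)/2 = -9/19
  x_1 = -9/19;  a_1 = 1;  x_2 = (x_1 − 1)/2 = -14/19
  x_2 = -14/19;  a_2 = 0;  x_3 = (x_2 − 0)/2 = -7/19
  x_3 = -7/19;  a_3 = 1;  x_4 = (x_3 − 1)/2 = -13/19
  x_4 = -13/19;  a_4 = 1;  x_5 = (x_4 − 1)/2 = -16/19
  x_5 = -16/19;  a_5 = 0;  x_6 = (x_5 − 0)/2 = -8/19
Digits: (1, 1, 0, 1, 1, 0).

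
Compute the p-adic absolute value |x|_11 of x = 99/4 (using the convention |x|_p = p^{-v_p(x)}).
|99/4|_11 = 1/11

Step 1 — compute v_11(x) by factoring powers of 11 out of the numerator and denominator: v_11(99/4) = 1. Step 2 — apply |x|_p = p^{-v_p(x)} = 11^{-1} = 1/11.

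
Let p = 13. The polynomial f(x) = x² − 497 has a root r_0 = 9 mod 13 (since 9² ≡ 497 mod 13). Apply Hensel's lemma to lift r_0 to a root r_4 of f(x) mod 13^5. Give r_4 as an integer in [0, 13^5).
r_4 = 134143 (mod 371293)

Hensel's recurrence: r_{i+1} = r_i − f(r_i)·(f′(r_i))^{-1} mod 13^{i+2}, with f′(x) = 2x. Iterate:
  r_0 = 9 (mod 13)
  r_1 = 126 (mod 169)
  r_2 = 126 (mod 2197)
  r_3 = 19899 (mod 28561)
  r_4 = 134143 (mod 371293)
Final: r_4 = 134143, and one checks f(r_4) ≡ 0 mod 13^5.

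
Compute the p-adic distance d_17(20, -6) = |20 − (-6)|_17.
d_17(20, -6) = 1

Step 1 — x − y = 20 − (-6) = 26. Step 2 — v_17(26) = 0 (factor: 26 = (17^0 · 26); the sign does not affect v_p). Step 3 — |x − y|_17 = 17^{0} = 1.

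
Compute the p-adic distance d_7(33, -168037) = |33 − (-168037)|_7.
d_7(33, -168037) = 1/16807

Step 1 — x − y = 33 − (-168037) = 168070. Step 2 — v_7(168070) = 5 (factor: 168070 = (7^5 · 10); the sign does not affect v_p). Step 3 — |x − y|_7 = 7^{-5} = 1/16807.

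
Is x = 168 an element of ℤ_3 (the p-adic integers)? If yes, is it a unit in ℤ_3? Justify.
x ∈ ℤ_3 but not a unit; v_3(x) = 1 > 0

ℤ_3 = {x ∈ ℚ_3 : v_3(x) ≥ 0} and ℤ_3^× = {x ∈ ℤ_3 : v_3(x) = 0}. Here v_3(168) = v_3(num) − v_3(den) = 1; compare against these criteria.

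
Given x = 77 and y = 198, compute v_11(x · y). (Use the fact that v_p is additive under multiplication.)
v_11(15246) = 2

v_p(x) = 1 (factor: 77 = 11^1 · 7); v_p(y) = 1 (factor: 198 = 11^1 · 18). Additivity: v_p(xy) = v_p(x) + v_p(y) = 1 + 1 = 2. (Direct check: xy = 15246 = 11^2 · (126).)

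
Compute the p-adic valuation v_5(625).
v_5(625) = 4

v_5(n) is the largest exponent k such that 5^k divides n. Factor out: 625 = 5^4 · 1. (Sign doesn't affect v_p.) So v_5(625) = 4.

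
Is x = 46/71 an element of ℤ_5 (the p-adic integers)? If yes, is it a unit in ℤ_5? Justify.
x ∈ ℤ_5^× (unit); v_5(x) = 0

ℤ_5 = {x ∈ ℚ_5 : v_5(x) ≥ 0} and ℤ_5^× = {x ∈ ℤ_5 : v_5(x) = 0}. Here v_5(46/71) = v_5(num) − v_5(den) = 0; compare against these criteria.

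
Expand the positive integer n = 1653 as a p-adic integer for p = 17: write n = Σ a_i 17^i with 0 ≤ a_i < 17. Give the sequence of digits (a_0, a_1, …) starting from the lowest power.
(a_0, a_1, …) = (4, 12, 5)

Repeated division by 17 gives the digits low-to-high: 1653 = 4 + 12·17^1 + 5·17^2. Digit sequence: (4, 12, 5).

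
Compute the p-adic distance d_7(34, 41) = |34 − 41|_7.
d_7(34, 41) = 1/7

Step 1 — x − y = 34 − 41 = -7. Step 2 — v_7(-7) = 1 (factor: -7 = −(7^1 · 1); the sign does not affect v_p). Step 3 — |x − y|_7 = 7^{-1} = 1/7.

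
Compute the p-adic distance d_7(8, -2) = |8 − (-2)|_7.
d_7(8, -2) = 1

Step 1 — x − y = 8 − (-2) = 10. Step 2 — v_7(10) = 0 (factor: 10 = (7^0 · 10); the sign does not affect v_p). Step 3 — |x − y|_7 = 7^{0} = 1.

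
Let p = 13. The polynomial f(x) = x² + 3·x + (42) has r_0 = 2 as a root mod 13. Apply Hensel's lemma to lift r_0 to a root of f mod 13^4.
r_3 = 3785 (mod 28561)

Hensel: r_{i+1} = r_i − f(r_i)·(f′(r_i))^{-1} mod 13^{i+2}, f′(x) = 2x + 3. Iterate:
  r_0 = 2 (mod 13)
  r_1 = 67 (mod 169)
  r_2 = 1588 (mod 2197)
  r_3 = 3785 (mod 28561)
Final: r = 3785 satisfies f(r) ≡ 0 mod 13^4.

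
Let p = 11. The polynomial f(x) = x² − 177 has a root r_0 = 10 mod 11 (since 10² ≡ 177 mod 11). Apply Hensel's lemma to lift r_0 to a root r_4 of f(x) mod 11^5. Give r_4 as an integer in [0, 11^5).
r_4 = 102277 (mod 161051)

Hensel's recurrence: r_{i+1} = r_i − f(r_i)·(f′(r_i))^{-1} mod 11^{i+2}, with f′(x) = 2x. Iterate:
  r_0 = 10 (mod 11)
  r_1 = 32 (mod 121)
  r_2 = 1121 (mod 1331)
  r_3 = 14431 (mod 14641)
  r_4 = 102277 (mod 161051)
Final: r_4 = 102277, and one checks f(r_4) ≡ 0 mod 11^5.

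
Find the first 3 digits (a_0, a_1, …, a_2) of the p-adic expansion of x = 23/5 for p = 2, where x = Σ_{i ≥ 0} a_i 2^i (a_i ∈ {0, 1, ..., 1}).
(a_0, …, a_2) = (1, 1, 0)

v_2(23/5) = 0 (numerator and denominator both coprime to 2), so x ∈ ℤ_2^×. Compute digits iteratively via a_i = x_i mod 2, x_{i+1} = (x_i − a_i)/2, with x_0 = x:
  x_0 = 23/5;  a_0 = 1;  x_1 = (x_0 − 1)/2 = 9/5
  x_1 = 9/5;  a_1 = 1;  x_2 = (x_1 − 1)/2 = 2/5
  x_2 = 2/5;  a_2 = 0;  x_3 = (x_2 − 0)/2 = 1/5
Digits: (1, 1, 0).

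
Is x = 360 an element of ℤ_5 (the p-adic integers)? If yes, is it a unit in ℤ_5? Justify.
x ∈ ℤ_5 but not a unit; v_5(x) = 1 > 0

ℤ_5 = {x ∈ ℚ_5 : v_5(x) ≥ 0} and ℤ_5^× = {x ∈ ℤ_5 : v_5(x) = 0}. Here v_5(360) = v_5(num) − v_5(den) = 1; compare against these criteria.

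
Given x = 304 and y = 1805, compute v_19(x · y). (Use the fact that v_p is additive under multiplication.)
v_19(548720) = 3

v_p(x) = 1 (factor: 304 = 19^1 · 16); v_p(y) = 2 (factor: 1805 = 19^2 · 5). Additivity: v_p(xy) = v_p(x) + v_p(y) = 1 + 2 = 3. (Direct check: xy = 548720 = 19^3 · (80).)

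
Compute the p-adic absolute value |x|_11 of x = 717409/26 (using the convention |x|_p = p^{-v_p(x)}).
|717409/26|_11 = 1/14641

Step 1 — compute v_11(x) by factoring powers of 11 out of the numerator and denominator: v_11(717409/26) = 4. Step 2 — apply |x|_p = p^{-v_p(x)} = 11^{-4} = 1/14641.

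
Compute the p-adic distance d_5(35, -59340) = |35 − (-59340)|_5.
d_5(35, -59340) = 1/3125

Step 1 — x − y = 35 − (-59340) = 59375. Step 2 — v_5(59375) = 5 (factor: 59375 = (5^5 · 19); the sign does not affect v_p). Step 3 — |x − y|_5 = 5^{-5} = 1/3125.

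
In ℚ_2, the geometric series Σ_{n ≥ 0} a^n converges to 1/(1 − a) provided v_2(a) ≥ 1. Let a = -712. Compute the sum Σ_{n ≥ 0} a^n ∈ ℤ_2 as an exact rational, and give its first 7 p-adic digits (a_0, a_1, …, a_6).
Σ a^n = 1/(1 − a) = 1/713;  first 7 digits = (1, 0, 0, 1, 1, 1, 1)

v_2(a) = 3 ≥ 1, so the series converges in ℤ_2 to 1/(1 − a) = 1/(1 − (-712)) = 1/713. Expand this rational in ℤ_2: compute digits iteratively via d_i = x_i mod 2, x_{i+1} = (x_i − d_i)/2. The first 7 digits are (1, 0, 0, 1, 1, 1, 1).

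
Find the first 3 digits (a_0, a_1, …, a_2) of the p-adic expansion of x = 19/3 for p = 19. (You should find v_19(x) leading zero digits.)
(a_0, …, a_2) = (0, 13, 12)

v_19(19/3) = 1, so a_0 = ... = a_0 = 0. Factor out: x = 19^1 · u with u = 1/3 a unit in ℤ_19. Expand u iteratively via a_{v+i} = u_i mod 19, u_{i+1} = (u_i − a_{v+i})/19:
  u_0 = 1/3;  a_1 = 13;  u_1 = (u_0 − 13)/19 = -2/3
  u_1 = -2/3;  a_2 = 12;  u_2 = (u_1 − 12)/19 = -2/3
Digits: (0, 13, 12).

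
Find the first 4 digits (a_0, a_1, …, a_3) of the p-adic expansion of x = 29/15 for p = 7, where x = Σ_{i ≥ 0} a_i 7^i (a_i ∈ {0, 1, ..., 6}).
(a_0, …, a_3) = (1, 2, 3, 0)

v_7(29/15) = 0 (numerator and denominator both coprime to 7), so x ∈ ℤ_7^×. Compute digits iteratively via a_i = x_i mod 7, x_{i+1} = (x_i − a_i)/7, with x_0 = x:
  x_0 = 29/15;  a_0 = 1;  x_1 = (x_0 − 1)/7 = 2/15
  x_1 = 2/15;  a_1 = 2;  x_2 = (x_1 − 2)/7 = -4/15
  x_2 = -4/15;  a_2 = 3;  x_3 = (x_2 − 3)/7 = -7/15
  x_3 = -7/15;  a_3 = 0;  x_4 = (x_3 − 0)/7 = -1/15
Digits: (1, 2, 3, 0).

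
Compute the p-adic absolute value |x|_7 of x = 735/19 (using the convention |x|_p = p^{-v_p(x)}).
|735/19|_7 = 1/49

Step 1 — compute v_7(x) by factoring powers of 7 out of the numerator and denominator: v_7(735/19) = 2. Step 2 — apply |x|_p = p^{-v_p(x)} = 7^{-2} = 1/49.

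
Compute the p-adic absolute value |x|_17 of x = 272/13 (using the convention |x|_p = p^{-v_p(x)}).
|272/13|_17 = 1/17

Step 1 — compute v_17(x) by factoring powers of 17 out of the numerator and denominator: v_17(272/13) = 1. Step 2 — apply |x|_p = p^{-v_p(x)} = 17^{-1} = 1/17.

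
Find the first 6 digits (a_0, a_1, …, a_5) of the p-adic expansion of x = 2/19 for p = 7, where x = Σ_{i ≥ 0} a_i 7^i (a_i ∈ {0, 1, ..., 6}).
(a_0, …, a_5) = (6, 1, 6, 5, 1, 6)

v_7(2/19) = 0 (numerator and denominator both coprime to 7), so x ∈ ℤ_7^×. Compute digits iteratively via a_i = x_i mod 7, x_{i+1} = (x_i − a_i)/7, with x_0 = x:
  x_0 = 2/19;  a_0 = 6;  x_1 = (x_0 − 6)/7 = -16/19
  x_1 = -16/19;  a_1 = 1;  x_2 = (x_1 − 1)/7 = -5/19
  x_2 = -5/19;  a_2 = 6;  x_3 = (x_2 − 6)/7 = -17/19
  x_3 = -17/19;  a_3 = 5;  x_4 = (x_3 − 5)/7 = -16/19
  x_4 = -16/19;  a_4 = 1;  x_5 = (x_4 − 1)/7 = -5/19
  x_5 = -5/19;  a_5 = 6;  x_6 = (x_5 − 6)/7 = -17/19
Digits: (6, 1, 6, 5, 1, 6).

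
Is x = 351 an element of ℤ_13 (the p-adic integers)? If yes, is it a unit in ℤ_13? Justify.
x ∈ ℤ_13 but not a unit; v_13(x) = 1 > 0

ℤ_13 = {x ∈ ℚ_13 : v_13(x) ≥ 0} and ℤ_13^× = {x ∈ ℤ_13 : v_13(x) = 0}. Here v_13(351) = v_13(num) − v_13(den) = 1; compare against these criteria.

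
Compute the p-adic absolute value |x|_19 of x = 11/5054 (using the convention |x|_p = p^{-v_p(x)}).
|11/5054|_19 = 361

Step 1 — compute v_19(x) by factoring powers of 19 out of the numerator and denominator: v_19(11/5054) = -2. Step 2 — apply |x|_p = p^{-v_p(x)} = 19^{2} = 361.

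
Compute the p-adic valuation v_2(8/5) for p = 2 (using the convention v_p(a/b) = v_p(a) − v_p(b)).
v_2(8/5) = 3

Factor powers of 2 from the numerator and denominator of the reduced fraction: 8 = 2^3 · 1 and 5 = 2^0 · 5. Apply v_p(a/b) = v_p(a) − v_p(b): v_2(8/5) = 3 − 0 = 3.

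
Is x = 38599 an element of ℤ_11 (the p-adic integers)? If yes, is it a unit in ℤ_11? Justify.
x ∈ ℤ_11 but not a unit; v_11(x) = 3 > 0

ℤ_11 = {x ∈ ℚ_11 : v_11(x) ≥ 0} and ℤ_11^× = {x ∈ ℤ_11 : v_11(x) = 0}. Here v_11(38599) = v_11(num) − v_11(den) = 3; compare against these criteria.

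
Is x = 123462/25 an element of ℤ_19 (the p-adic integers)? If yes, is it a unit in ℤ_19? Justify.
x ∈ ℤ_19 but not a unit; v_19(x) = 3 > 0

ℤ_19 = {x ∈ ℚ_19 : v_19(x) ≥ 0} and ℤ_19^× = {x ∈ ℤ_19 : v_19(x) = 0}. Here v_19(123462/25) = v_19(num) − v_19(den) = 3; compare against these criteria.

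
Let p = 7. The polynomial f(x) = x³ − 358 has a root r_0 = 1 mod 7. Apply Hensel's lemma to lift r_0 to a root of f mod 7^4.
r_3 = 1394 (mod 2401)

Hensel: r_{i+1} = r_i − f(r_i)/f′(r_i) mod 7^{i+2}, where f′(x) = 3x². Iterate:
  r_0 = 1 (mod 7)
  r_1 = 22 (mod 49)
  r_2 = 22 (mod 343)
  r_3 = 1394 (mod 2401)
Final: r = 1394 with f(r) ≡ 0 mod 7^4.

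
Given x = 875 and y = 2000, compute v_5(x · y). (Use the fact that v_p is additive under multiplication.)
v_5(1750000) = 6

v_p(x) = 3 (factor: 875 = 5^3 · 7); v_p(y) = 3 (factor: 2000 = 5^3 · 16). Additivity: v_p(xy) = v_p(x) + v_p(y) = 3 + 3 = 6. (Direct check: xy = 1750000 = 5^6 · (112).)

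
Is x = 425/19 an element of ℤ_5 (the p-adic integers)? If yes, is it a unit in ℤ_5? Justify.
x ∈ ℤ_5 but not a unit; v_5(x) = 2 > 0

ℤ_5 = {x ∈ ℚ_5 : v_5(x) ≥ 0} and ℤ_5^× = {x ∈ ℤ_5 : v_5(x) = 0}. Here v_5(425/19) = v_5(num) − v_5(den) = 2; compare against these criteria.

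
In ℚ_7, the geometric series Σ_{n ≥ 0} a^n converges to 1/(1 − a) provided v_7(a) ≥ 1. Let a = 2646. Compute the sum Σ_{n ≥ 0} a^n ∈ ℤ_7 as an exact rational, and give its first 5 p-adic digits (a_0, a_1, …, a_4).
Σ a^n = 1/(1 − a) = -1/2645;  first 5 digits = (1, 0, 5, 0, 5)

v_7(a) = 2 ≥ 1, so the series converges in ℤ_7 to 1/(1 − a) = 1/(1 − 2646) = -1/2645. Expand this rational in ℤ_7: compute digits iteratively via d_i = x_i mod 7, x_{i+1} = (x_i − d_i)/7. The first 5 digits are (1, 0, 5, 0, 5).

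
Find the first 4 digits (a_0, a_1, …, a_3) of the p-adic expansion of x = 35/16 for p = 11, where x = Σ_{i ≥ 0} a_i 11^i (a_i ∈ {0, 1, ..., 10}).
(a_0, …, a_3) = (7, 3, 10, 8)

v_11(35/16) = 0 (numerator and denominator both coprime to 11), so x ∈ ℤ_11^×. Compute digits iteratively via a_i = x_i mod 11, x_{i+1} = (x_i − a_i)/11, with x_0 = x:
  x_0 = 35/16;  a_0 = 7;  x_1 = (x_0 − 7)/11 = -7/16
  x_1 = -7/16;  a_1 = 3;  x_2 = (x_1 − 3)/11 = -5/16
  x_2 = -5/16;  a_2 = 10;  x_3 = (x_2 − 10)/11 = -15/16
  x_3 = -15/16;  a_3 = 8;  x_4 = (x_3 − 8)/11 = -13/16
Digits: (7, 3, 10, 8).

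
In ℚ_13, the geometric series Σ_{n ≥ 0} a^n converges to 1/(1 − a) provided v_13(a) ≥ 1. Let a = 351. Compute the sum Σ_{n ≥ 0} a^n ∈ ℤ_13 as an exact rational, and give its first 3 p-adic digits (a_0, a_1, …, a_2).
Σ a^n = 1/(1 − a) = -1/350;  first 3 digits = (1, 1, 3)

v_13(a) = 1 ≥ 1, so the series converges in ℤ_13 to 1/(1 − a) = 1/(1 − 351) = -1/350. Expand this rational in ℤ_13: compute digits iteratively via d_i = x_i mod 13, x_{i+1} = (x_i − d_i)/13. The first 3 digits are (1, 1, 3).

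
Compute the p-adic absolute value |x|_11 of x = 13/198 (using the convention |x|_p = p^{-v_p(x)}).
|13/198|_11 = 11

Step 1 — compute v_11(x) by factoring powers of 11 out of the numerator and denominator: v_11(13/198) = -1. Step 2 — apply |x|_p = p^{-v_p(x)} = 11^{1} = 11.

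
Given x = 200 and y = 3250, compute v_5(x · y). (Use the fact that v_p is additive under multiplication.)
v_5(650000) = 5

v_p(x) = 2 (factor: 200 = 5^2 · 8); v_p(y) = 3 (factor: 3250 = 5^3 · 26). Additivity: v_p(xy) = v_p(x) + v_p(y) = 2 + 3 = 5. (Direct check: xy = 650000 = 5^5 · (208).)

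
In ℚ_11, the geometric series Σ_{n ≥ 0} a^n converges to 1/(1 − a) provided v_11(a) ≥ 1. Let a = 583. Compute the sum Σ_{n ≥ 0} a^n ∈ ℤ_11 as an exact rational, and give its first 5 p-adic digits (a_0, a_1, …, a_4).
Σ a^n = 1/(1 − a) = -1/582;  first 5 digits = (1, 9, 8, 5, 10)

v_11(a) = 1 ≥ 1, so the series converges in ℤ_11 to 1/(1 − a) = 1/(1 − 583) = -1/582. Expand this rational in ℤ_11: compute digits iteratively via d_i = x_i mod 11, x_{i+1} = (x_i − d_i)/11. The first 5 digits are (1, 9, 8, 5, 10).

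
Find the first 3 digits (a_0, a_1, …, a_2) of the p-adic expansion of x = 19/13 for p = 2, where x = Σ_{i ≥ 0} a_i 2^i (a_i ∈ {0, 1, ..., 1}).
(a_0, …, a_2) = (1, 1, 1)

v_2(19/13) = 0 (numerator and denominator both coprime to 2), so x ∈ ℤ_2^×. Compute digits iteratively via a_i = x_i mod 2, x_{i+1} = (x_i − a_i)/2, with x_0 = x:
  x_0 = 19/13;  a_0 = 1;  x_1 = (x_0 − 1)/2 = 3/13
  x_1 = 3/13;  a_1 = 1;  x_2 = (x_1 − 1)/2 = -5/13
  x_2 = -5/13;  a_2 = 1;  x_3 = (x_2 − 1)/2 = -9/13
Digits: (1, 1, 1).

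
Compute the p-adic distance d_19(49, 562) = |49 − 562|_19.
d_19(49, 562) = 1/19

Step 1 — x − y = 49 − 562 = -513. Step 2 — v_19(-513) = 1 (factor: -513 = −(19^1 · 27); the sign does not affect v_p). Step 3 — |x − y|_19 = 19^{-1} = 1/19.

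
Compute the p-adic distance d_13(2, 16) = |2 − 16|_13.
d_13(2, 16) = 1

Step 1 — x − y = 2 − 16 = -14. Step 2 — v_13(-14) = 0 (factor: -14 = −(13^0 · 14); the sign does not affect v_p). Step 3 — |x − y|_13 = 13^{0} = 1.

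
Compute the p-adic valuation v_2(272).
v_2(272) = 4

v_2(n) is the largest exponent k such that 2^k divides n. Factor out: 272 = 2^4 · 17. (Sign doesn't affect v_p.) So v_2(272) = 4.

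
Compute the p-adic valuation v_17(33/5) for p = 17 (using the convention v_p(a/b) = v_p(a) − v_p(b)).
v_17(33/5) = 0

Factor powers of 17 from the numerator and denominator of the reduced fraction: 33 = 17^0 · 33 and 5 = 17^0 · 5. Apply v_p(a/b) = v_p(a) − v_p(b): v_17(33/5) = 0 − 0 = 0.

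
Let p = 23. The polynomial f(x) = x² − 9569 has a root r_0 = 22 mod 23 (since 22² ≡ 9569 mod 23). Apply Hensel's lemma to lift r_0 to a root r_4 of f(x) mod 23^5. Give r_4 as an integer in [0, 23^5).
r_4 = 5415878 (mod 6436343)

Hensel's recurrence: r_{i+1} = r_i − f(r_i)·(f′(r_i))^{-1} mod 23^{i+2}, with f′(x) = 2x. Iterate:
  r_0 = 22 (mod 23)
  r_1 = 505 (mod 529)
  r_2 = 1563 (mod 12167)
  r_3 = 98899 (mod 279841)
  r_4 = 5415878 (mod 6436343)
Final: r_4 = 5415878, and one checks f(r_4) ≡ 0 mod 23^5.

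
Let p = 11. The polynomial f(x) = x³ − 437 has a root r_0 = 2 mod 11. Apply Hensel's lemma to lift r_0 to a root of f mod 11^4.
r_3 = 13499 (mod 14641)

Hensel: r_{i+1} = r_i − f(r_i)/f′(r_i) mod 11^{i+2}, where f′(x) = 3x². Iterate:
  r_0 = 2 (mod 11)
  r_1 = 68 (mod 121)
  r_2 = 189 (mod 1331)
  r_3 = 13499 (mod 14641)
Final: r = 13499 with f(r) ≡ 0 mod 11^4.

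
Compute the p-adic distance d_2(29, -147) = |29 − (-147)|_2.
d_2(29, -147) = 1/16

Step 1 — x − y = 29 − (-147) = 176. Step 2 — v_2(176) = 4 (factor: 176 = (2^4 · 11); the sign does not affect v_p). Step 3 — |x − y|_2 = 2^{-4} = 1/16.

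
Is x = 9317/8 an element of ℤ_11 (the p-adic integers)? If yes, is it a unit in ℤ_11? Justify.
x ∈ ℤ_11 but not a unit; v_11(x) = 3 > 0

ℤ_11 = {x ∈ ℚ_11 : v_11(x) ≥ 0} and ℤ_11^× = {x ∈ ℤ_11 : v_11(x) = 0}. Here v_11(9317/8) = v_11(num) − v_11(den) = 3; compare against these criteria.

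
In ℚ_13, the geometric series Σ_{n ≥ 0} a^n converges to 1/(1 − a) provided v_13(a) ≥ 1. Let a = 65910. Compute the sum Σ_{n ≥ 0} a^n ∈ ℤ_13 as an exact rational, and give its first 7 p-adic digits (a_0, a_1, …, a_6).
Σ a^n = 1/(1 − a) = -1/65909;  first 7 digits = (1, 0, 0, 4, 2, 0, 3)

v_13(a) = 3 ≥ 1, so the series converges in ℤ_13 to 1/(1 − a) = 1/(1 − 65910) = -1/65909. Expand this rational in ℤ_13: compute digits iteratively via d_i = x_i mod 13, x_{i+1} = (x_i − d_i)/13. The first 7 digits are (1, 0, 0, 4, 2, 0, 3).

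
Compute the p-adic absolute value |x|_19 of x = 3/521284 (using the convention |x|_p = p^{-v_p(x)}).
|3/521284|_19 = 130321

Step 1 — compute v_19(x) by factoring powers of 19 out of the numerator and denominator: v_19(3/521284) = -4. Step 2 — apply |x|_p = p^{-v_p(x)} = 19^{4} = 130321.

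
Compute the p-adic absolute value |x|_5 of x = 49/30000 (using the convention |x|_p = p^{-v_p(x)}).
|49/30000|_5 = 625

Step 1 — compute v_5(x) by factoring powers of 5 out of the numerator and denominator: v_5(49/30000) = -4. Step 2 — apply |x|_p = p^{-v_p(x)} = 5^{4} = 625.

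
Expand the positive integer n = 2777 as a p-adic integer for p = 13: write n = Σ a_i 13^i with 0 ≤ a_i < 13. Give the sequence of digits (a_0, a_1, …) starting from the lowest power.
(a_0, a_1, …) = (8, 5, 3, 1)

Repeated division by 13 gives the digits low-to-high: 2777 = 8 + 5·13^1 + 3·13^2 + 1·13^3. Digit sequence: (8, 5, 3, 1).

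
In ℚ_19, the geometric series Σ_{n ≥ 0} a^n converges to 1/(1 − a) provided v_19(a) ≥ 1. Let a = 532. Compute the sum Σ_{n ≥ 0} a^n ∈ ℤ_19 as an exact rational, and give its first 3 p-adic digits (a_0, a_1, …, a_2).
Σ a^n = 1/(1 − a) = -1/531;  first 3 digits = (1, 9, 6)

v_19(a) = 1 ≥ 1, so the series converges in ℤ_19 to 1/(1 − a) = 1/(1 − 532) = -1/531. Expand this rational in ℤ_19: compute digits iteratively via d_i = x_i mod 19, x_{i+1} = (x_i − d_i)/19. The first 3 digits are (1, 9, 6).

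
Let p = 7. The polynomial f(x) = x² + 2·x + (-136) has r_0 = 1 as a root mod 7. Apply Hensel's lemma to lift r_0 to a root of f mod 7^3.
r_2 = 267 (mod 343)

Hensel: r_{i+1} = r_i − f(r_i)·(f′(r_i))^{-1} mod 7^{i+2}, f′(x) = 2x + 2. Iterate:
  r_0 = 1 (mod 7)
  r_1 = 22 (mod 49)
  r_2 = 267 (mod 343)
Final: r = 267 satisfies f(r) ≡ 0 mod 7^3.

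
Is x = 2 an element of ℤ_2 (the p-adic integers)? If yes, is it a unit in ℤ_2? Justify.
x ∈ ℤ_2 but not a unit; v_2(x) = 1 > 0

ℤ_2 = {x ∈ ℚ_2 : v_2(x) ≥ 0} and ℤ_2^× = {x ∈ ℤ_2 : v_2(x) = 0}. Here v_2(2) = v_2(num) − v_2(den) = 1; compare against these criteria.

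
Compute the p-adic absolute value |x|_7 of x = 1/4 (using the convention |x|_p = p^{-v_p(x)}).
|1/4|_7 = 1

Step 1 — compute v_7(x) by factoring powers of 7 out of the numerator and denominator: v_7(1/4) = 0. Step 2 — apply |x|_p = p^{-v_p(x)} = 7^{0} = 1.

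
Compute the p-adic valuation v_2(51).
v_2(51) = 0

v_2(n) is the largest exponent k such that 2^k divides n. Factor out: 51 = 2^0 · 51. (Sign doesn't affect v_p.) So v_2(51) = 0.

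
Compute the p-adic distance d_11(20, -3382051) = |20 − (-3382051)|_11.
d_11(20, -3382051) = 1/161051

Step 1 — x − y = 20 − (-3382051) = 3382071. Step 2 — v_11(3382071) = 5 (factor: 3382071 = (11^5 · 21); the sign does not affect v_p). Step 3 — |x − y|_11 = 11^{-5} = 1/161051.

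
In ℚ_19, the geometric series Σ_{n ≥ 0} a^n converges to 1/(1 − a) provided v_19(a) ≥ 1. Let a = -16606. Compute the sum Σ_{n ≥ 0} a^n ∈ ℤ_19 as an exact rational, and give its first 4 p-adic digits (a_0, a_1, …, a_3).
Σ a^n = 1/(1 − a) = 1/16607;  first 4 digits = (1, 0, 11, 16)

v_19(a) = 2 ≥ 1, so the series converges in ℤ_19 to 1/(1 − a) = 1/(1 − (-16606)) = 1/16607. Expand this rational in ℤ_19: compute digits iteratively via d_i = x_i mod 19, x_{i+1} = (x_i − d_i)/19. The first 4 digits are (1, 0, 11, 16).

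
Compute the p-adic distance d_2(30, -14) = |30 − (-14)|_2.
d_2(30, -14) = 1/4

Step 1 — x − y = 30 − (-14) = 44. Step 2 — v_2(44) = 2 (factor: 44 = (2^2 · 11); the sign does not affect v_p). Step 3 — |x − y|_2 = 2^{-2} = 1/4.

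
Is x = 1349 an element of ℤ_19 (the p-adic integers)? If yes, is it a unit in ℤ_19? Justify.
x ∈ ℤ_19 but not a unit; v_19(x) = 1 > 0

ℤ_19 = {x ∈ ℚ_19 : v_19(x) ≥ 0} and ℤ_19^× = {x ∈ ℤ_19 : v_19(x) = 0}. Here v_19(1349) = v_19(num) − v_19(den) = 1; compare against these criteria.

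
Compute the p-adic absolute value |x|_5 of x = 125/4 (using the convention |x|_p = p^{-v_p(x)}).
|125/4|_5 = 1/125

Step 1 — compute v_5(x) by factoring powers of 5 out of the numerator and denominator: v_5(125/4) = 3. Step 2 — apply |x|_p = p^{-v_p(x)} = 5^{-3} = 1/125.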